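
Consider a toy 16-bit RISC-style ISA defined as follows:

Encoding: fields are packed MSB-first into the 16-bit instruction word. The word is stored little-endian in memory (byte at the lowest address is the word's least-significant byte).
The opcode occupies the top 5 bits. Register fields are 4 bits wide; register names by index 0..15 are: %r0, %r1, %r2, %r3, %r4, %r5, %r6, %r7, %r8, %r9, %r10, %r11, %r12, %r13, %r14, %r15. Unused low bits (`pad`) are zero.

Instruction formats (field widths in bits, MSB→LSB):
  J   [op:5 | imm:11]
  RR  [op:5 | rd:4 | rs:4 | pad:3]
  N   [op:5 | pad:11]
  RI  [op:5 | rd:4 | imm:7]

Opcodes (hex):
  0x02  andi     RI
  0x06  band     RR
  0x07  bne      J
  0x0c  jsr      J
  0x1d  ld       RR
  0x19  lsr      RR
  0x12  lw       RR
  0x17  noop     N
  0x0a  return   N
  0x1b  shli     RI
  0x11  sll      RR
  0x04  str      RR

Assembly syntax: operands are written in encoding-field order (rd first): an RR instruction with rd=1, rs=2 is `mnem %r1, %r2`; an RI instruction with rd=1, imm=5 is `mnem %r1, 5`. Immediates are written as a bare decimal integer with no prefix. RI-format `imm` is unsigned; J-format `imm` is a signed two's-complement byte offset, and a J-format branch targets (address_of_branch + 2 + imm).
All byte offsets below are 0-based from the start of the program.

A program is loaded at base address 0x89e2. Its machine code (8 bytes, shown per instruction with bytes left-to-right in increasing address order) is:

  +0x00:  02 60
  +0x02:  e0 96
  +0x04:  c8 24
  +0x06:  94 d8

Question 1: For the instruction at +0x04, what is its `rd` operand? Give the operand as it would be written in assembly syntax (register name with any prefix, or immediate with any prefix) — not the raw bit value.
+0x04: c8 24 ⇒ word 0x24c8 (little)
  top 5b → 0x4 → str [RR]
  rd: (w>>7)&0xf=0x9 → %r9
  rs: (w>>3)&0xf=0x9 → %r9

%r9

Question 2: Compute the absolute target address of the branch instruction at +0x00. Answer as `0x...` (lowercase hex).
@+00  little-endian(02 60) = 0x6002
  top 5b → 0xc → jsr [J]
  [10:0] imm=2 = 2
  target = base 0x89e2 + off 0x00 + 2 + imm 2 = 0x89e6

0x89e6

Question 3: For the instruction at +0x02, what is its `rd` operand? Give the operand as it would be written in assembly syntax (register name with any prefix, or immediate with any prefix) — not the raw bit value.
off 0x02: read e0 96 as little → 0x96e0
  op=0x96e0>>11=0x12 ⇒ lw (RR)
  rd: (w>>7)&0xf=0xd → %r13
  rs: (w>>3)&0xf=0xc → %r12

%r13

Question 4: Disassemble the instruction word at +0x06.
+0x06: 94 d8 ⇒ word 0xd894 (little)
  top 5b → 0x1b → shli [RI]
  [10:7] rd=1 = %r1
  [6:0] imm=20 = 20

shli %r1, 20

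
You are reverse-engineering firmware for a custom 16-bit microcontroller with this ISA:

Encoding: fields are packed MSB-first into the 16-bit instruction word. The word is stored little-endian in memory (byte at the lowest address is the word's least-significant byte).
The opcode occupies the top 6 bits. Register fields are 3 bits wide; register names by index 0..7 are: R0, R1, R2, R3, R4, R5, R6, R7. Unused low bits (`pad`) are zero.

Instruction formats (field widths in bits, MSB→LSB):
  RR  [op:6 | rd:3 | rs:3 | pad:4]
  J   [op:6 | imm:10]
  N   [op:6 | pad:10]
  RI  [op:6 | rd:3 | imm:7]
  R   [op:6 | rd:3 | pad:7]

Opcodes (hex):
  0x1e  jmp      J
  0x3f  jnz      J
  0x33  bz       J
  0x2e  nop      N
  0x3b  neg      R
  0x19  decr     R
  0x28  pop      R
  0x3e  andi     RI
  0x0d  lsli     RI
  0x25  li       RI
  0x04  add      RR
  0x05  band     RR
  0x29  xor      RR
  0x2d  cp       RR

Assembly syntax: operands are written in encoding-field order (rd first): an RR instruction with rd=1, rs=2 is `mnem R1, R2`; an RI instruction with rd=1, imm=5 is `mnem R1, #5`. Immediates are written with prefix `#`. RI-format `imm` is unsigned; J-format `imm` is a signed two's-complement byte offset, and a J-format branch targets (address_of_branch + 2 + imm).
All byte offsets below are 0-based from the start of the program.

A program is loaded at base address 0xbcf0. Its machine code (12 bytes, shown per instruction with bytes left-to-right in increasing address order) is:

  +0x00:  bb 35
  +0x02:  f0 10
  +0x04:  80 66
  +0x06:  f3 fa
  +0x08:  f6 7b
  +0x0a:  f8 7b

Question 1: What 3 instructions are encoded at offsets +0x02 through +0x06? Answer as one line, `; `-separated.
add R1, R7; decr R5; andi R5, #115

@+02  little-endian(f0 10) = 0x10f0
  op=0x10f0>>10=0x4 ⇒ add (RR)
  rd: (w>>7)&0x7=0x1 → R1
  rs: (w>>4)&0x7=0x7 → R7
@+04  little-endian(80 66) = 0x6680
  op=0x6680>>10=0x19 ⇒ decr (R)
  rd: (w>>7)&0x7=0x5 → R5
@+06  little-endian(f3 fa) = 0xfaf3
  op=0xfaf3>>10=0x3e ⇒ andi (RI)
  rd: (w>>7)&0x7=0x5 → R5
  imm: (w>>0)&0x7f=0x73 → #115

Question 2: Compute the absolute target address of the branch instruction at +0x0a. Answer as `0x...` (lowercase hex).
0xbcf4

off 0x0a: read f8 7b as little → 0x7bf8
  op=0x7bf8>>10=0x1e ⇒ jmp (J)
  [9:0] imm=1016 (s10→-8) = #-8
  target = base 0xbcf0 + off 0x0a + 2 + imm -8 = 0xbcf4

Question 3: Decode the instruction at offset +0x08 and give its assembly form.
@+08  little-endian(f6 7b) = 0x7bf6
  top 6b → 0x1e → jmp [J]
  imm@[9:0]=0x3f6 (s10→-10) ⇒ #-10

jmp #-10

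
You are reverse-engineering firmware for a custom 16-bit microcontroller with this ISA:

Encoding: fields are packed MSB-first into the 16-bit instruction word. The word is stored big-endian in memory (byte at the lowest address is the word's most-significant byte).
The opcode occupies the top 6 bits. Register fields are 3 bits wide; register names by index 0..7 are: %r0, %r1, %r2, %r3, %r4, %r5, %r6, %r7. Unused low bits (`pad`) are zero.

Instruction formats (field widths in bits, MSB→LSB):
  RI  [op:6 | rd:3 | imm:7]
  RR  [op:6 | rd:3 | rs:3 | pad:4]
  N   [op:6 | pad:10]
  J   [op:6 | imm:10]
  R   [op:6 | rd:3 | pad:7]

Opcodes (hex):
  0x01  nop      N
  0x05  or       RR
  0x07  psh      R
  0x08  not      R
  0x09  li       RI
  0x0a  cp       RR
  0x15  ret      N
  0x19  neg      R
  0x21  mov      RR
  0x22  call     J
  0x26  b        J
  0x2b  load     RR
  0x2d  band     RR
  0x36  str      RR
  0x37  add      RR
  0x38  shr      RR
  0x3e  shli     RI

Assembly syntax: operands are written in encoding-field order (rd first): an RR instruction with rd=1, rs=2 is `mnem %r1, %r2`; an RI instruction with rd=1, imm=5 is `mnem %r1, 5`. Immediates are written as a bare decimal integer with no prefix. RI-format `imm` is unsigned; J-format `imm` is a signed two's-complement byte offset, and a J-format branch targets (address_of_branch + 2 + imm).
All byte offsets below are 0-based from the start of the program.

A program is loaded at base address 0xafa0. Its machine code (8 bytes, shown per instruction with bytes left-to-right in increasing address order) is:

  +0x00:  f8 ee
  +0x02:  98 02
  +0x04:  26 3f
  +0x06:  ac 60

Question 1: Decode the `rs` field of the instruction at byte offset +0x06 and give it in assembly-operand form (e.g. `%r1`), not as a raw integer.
@+06  big-endian(ac 60) = 0xac60
  op=0xac60>>10=0x2b ⇒ load (RR)
  rd@[9:7]=0x0 ⇒ %r0
  rs@[6:4]=0x6 ⇒ %r6

%r6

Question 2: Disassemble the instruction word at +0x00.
[00] f8 ee → 0xf8ee
  op=0xf8ee>>10=0x3e ⇒ shli (RI)
  rd: (w>>7)&0x7=0x1 → %r1
  imm: (w>>0)&0x7f=0x6e → 110

shli %r1, 110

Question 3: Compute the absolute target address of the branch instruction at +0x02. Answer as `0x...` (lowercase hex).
[02] 98 02 → 0x9802
  top 6b → 0x26 → b [J]
  imm: (w>>0)&0x3ff=0x2 → 2
  target = base 0xafa0 + off 0x02 + 2 + imm 2 = 0xafa6

0xafa6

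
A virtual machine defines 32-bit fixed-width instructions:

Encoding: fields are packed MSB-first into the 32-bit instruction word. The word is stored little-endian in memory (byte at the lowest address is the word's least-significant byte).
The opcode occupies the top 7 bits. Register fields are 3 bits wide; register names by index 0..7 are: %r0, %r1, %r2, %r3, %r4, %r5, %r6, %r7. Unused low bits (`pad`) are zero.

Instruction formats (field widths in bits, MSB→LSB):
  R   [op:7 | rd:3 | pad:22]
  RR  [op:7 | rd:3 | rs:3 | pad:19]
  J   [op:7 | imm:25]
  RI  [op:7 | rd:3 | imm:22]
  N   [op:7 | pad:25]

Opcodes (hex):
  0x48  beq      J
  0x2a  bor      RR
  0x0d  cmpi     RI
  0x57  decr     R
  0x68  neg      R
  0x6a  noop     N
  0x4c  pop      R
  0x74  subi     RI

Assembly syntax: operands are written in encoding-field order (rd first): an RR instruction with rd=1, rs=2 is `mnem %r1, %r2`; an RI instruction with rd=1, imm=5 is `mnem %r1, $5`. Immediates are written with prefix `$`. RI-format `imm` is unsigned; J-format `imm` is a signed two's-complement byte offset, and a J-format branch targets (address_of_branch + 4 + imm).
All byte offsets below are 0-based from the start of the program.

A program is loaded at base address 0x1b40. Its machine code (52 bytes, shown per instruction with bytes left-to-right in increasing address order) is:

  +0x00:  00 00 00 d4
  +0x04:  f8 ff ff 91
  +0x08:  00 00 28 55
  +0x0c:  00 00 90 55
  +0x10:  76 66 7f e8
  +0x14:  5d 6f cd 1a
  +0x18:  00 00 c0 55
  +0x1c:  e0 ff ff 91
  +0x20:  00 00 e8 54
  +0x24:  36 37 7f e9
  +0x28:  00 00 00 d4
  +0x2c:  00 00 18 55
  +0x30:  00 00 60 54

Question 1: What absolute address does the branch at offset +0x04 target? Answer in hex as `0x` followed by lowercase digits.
0x1b40

[04] f8 ff ff 91 → 0x91fffff8
  opcode bits[31:25]=0x48: beq/J
  [24:0] imm=33554424 (s25→-8) = $-8
  target = base 0x1b40 + off 0x04 + 4 + imm -8 = 0x1b40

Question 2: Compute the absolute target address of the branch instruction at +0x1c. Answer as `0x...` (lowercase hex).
0x1b40

@+1c  little-endian(e0 ff ff 91) = 0x91ffffe0
  opcode bits[31:25]=0x48: beq/J
  imm@[24:0]=0x1ffffe0 (s25→-32) ⇒ $-32
  target = base 0x1b40 + off 0x1c + 4 + imm -32 = 0x1b40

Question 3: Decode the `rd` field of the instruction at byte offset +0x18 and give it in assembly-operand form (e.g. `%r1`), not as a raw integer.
%r7

@+18  little-endian(00 00 c0 55) = 0x55c00000
  op=0x55c00000>>25=0x2a ⇒ bor (RR)
  [24:22] rd=7 = %r7
  [21:19] rs=0 = %r0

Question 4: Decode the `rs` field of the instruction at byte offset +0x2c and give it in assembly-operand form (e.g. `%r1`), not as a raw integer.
%r3

@+2c  little-endian(00 00 18 55) = 0x55180000
  opcode bits[31:25]=0x2a: bor/RR
  rd: (w>>22)&0x7=0x4 → %r4
  rs: (w>>19)&0x7=0x3 → %r3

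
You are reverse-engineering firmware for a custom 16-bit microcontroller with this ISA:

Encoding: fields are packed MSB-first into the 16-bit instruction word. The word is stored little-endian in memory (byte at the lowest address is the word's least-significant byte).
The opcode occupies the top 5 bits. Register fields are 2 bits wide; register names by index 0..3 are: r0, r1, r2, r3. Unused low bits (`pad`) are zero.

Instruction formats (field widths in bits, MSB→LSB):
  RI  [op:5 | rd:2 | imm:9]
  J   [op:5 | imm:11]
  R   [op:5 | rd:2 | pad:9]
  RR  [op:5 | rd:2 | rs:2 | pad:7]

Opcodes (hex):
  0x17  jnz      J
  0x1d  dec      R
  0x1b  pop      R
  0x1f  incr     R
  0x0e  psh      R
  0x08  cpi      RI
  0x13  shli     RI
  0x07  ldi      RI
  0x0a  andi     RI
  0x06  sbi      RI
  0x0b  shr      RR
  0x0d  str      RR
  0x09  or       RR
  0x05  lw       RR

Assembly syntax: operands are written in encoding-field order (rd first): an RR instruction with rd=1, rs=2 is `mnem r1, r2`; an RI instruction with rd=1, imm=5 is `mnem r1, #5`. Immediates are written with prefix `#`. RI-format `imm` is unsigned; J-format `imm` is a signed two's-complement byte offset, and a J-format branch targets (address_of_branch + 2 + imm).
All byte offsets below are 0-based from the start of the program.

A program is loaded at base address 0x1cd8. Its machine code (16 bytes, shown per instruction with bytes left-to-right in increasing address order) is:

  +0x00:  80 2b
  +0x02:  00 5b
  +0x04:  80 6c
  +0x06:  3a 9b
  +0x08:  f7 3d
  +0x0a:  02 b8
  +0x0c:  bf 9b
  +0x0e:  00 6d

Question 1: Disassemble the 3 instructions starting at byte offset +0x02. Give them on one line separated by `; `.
shr r1, r2; str r2, r1; shli r1, #314

+0x02: 00 5b ⇒ word 0x5b00 (little)
  opcode bits[15:11]=0xb: shr/RR
  rd: (w>>9)&0x3=0x1 → r1
  rs: (w>>7)&0x3=0x2 → r2
+0x04: 80 6c ⇒ word 0x6c80 (little)
  opcode bits[15:11]=0xd: str/RR
  rd: (w>>9)&0x3=0x2 → r2
  rs: (w>>7)&0x3=0x1 → r1
+0x06: 3a 9b ⇒ word 0x9b3a (little)
  opcode bits[15:11]=0x13: shli/RI
  rd: (w>>9)&0x3=0x1 → r1
  imm: (w>>0)&0x1ff=0x13a → #314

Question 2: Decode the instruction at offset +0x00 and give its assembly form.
lw r1, r3

off 0x00: read 80 2b as little → 0x2b80
  op=0x2b80>>11=0x5 ⇒ lw (RR)
  [10:9] rd=1 = r1
  [8:7] rs=3 = r3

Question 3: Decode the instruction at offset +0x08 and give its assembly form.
ldi r2, #503

@+08  little-endian(f7 3d) = 0x3df7
  op=0x3df7>>11=0x7 ⇒ ldi (RI)
  rd: (w>>9)&0x3=0x2 → r2
  imm: (w>>0)&0x1ff=0x1f7 → #503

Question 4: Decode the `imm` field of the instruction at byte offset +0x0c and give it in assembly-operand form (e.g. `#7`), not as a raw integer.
#447

[0c] bf 9b → 0x9bbf
  op=0x9bbf>>11=0x13 ⇒ shli (RI)
  rd: (w>>9)&0x3=0x1 → r1
  imm: (w>>0)&0x1ff=0x1bf → #447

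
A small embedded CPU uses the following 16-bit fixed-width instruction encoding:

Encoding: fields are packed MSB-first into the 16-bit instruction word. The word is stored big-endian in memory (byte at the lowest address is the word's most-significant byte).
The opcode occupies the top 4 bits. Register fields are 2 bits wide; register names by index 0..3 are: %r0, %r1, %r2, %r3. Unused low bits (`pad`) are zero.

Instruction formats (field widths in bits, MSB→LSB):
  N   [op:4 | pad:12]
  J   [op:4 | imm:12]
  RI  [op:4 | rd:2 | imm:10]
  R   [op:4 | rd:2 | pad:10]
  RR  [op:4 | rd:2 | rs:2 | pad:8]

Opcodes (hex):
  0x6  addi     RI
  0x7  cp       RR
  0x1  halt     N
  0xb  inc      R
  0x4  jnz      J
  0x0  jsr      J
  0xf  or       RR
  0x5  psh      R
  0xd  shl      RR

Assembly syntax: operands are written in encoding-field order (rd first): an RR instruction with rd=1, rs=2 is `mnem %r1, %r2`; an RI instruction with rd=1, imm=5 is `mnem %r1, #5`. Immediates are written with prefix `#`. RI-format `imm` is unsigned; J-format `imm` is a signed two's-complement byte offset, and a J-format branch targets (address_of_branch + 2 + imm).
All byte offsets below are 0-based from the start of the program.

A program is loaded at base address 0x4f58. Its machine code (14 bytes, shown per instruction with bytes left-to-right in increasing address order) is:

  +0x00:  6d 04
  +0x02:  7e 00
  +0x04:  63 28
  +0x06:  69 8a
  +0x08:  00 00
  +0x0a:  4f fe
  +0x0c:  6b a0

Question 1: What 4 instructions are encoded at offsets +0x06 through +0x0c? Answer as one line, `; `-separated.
addi %r2, #394; jsr #0; jnz #-2; addi %r2, #928

off 0x06: read 69 8a as big → 0x698a
  op=0x698a>>12=0x6 ⇒ addi (RI)
  rd: (w>>10)&0x3=0x2 → %r2
  imm: (w>>0)&0x3ff=0x18a → #394
off 0x08: read 00 00 as big → 0x0000
  op=0x0000>>12=0x0 ⇒ jsr (J)
  imm: (w>>0)&0xfff=0x0 → #0
off 0x0a: read 4f fe as big → 0x4ffe
  op=0x4ffe>>12=0x4 ⇒ jnz (J)
  imm: (w>>0)&0xfff=0xffe (s12→-2) → #-2
off 0x0c: read 6b a0 as big → 0x6ba0
  op=0x6ba0>>12=0x6 ⇒ addi (RI)
  rd: (w>>10)&0x3=0x2 → %r2
  imm: (w>>0)&0x3ff=0x3a0 → #928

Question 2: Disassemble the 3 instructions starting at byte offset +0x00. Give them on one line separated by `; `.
@+00  big-endian(6d 04) = 0x6d04
  op=0x6d04>>12=0x6 ⇒ addi (RI)
  [11:10] rd=3 = %r3
  [9:0] imm=260 = #260
@+02  big-endian(7e 00) = 0x7e00
  op=0x7e00>>12=0x7 ⇒ cp (RR)
  [11:10] rd=3 = %r3
  [9:8] rs=2 = %r2
@+04  big-endian(63 28) = 0x6328
  op=0x6328>>12=0x6 ⇒ addi (RI)
  [11:10] rd=0 = %r0
  [9:0] imm=808 = #808

addi %r3, #260; cp %r3, %r2; addi %r0, #808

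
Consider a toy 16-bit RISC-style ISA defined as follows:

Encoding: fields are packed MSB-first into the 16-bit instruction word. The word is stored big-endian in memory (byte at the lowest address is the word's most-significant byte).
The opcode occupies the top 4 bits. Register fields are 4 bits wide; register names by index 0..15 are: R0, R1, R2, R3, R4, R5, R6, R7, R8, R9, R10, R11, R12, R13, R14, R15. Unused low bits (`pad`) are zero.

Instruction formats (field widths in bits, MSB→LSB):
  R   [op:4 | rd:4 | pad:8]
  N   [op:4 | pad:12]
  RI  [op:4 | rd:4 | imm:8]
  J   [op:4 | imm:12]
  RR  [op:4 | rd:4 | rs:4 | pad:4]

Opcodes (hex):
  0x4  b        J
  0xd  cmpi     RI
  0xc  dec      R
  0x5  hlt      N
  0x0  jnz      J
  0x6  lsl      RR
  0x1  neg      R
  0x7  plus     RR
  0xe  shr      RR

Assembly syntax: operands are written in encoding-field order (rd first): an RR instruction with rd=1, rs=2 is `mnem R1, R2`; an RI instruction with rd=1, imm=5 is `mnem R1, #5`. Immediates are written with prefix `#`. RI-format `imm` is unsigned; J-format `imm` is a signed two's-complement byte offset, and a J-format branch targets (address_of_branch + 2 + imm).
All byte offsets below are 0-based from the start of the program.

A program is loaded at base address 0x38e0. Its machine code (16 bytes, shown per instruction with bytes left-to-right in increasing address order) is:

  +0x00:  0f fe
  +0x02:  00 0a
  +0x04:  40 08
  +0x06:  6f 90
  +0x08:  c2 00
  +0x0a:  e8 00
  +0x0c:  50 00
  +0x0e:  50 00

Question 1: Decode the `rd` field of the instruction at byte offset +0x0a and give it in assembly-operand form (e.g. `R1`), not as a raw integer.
R8

@+0a  big-endian(e8 00) = 0xe800
  opcode bits[15:12]=0xe: shr/RR
  rd: (w>>8)&0xf=0x8 → R8
  rs: (w>>4)&0xf=0x0 → R0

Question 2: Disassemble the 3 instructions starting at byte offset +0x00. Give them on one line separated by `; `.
off 0x00: read 0f fe as big → 0x0ffe
  top 4b → 0x0 → jnz [J]
  imm: (w>>0)&0xfff=0xffe (s12→-2) → #-2
off 0x02: read 00 0a as big → 0x000a
  top 4b → 0x0 → jnz [J]
  imm: (w>>0)&0xfff=0xa → #10
off 0x04: read 40 08 as big → 0x4008
  top 4b → 0x4 → b [J]
  imm: (w>>0)&0xfff=0x8 → #8

jnz #-2; jnz #10; b #8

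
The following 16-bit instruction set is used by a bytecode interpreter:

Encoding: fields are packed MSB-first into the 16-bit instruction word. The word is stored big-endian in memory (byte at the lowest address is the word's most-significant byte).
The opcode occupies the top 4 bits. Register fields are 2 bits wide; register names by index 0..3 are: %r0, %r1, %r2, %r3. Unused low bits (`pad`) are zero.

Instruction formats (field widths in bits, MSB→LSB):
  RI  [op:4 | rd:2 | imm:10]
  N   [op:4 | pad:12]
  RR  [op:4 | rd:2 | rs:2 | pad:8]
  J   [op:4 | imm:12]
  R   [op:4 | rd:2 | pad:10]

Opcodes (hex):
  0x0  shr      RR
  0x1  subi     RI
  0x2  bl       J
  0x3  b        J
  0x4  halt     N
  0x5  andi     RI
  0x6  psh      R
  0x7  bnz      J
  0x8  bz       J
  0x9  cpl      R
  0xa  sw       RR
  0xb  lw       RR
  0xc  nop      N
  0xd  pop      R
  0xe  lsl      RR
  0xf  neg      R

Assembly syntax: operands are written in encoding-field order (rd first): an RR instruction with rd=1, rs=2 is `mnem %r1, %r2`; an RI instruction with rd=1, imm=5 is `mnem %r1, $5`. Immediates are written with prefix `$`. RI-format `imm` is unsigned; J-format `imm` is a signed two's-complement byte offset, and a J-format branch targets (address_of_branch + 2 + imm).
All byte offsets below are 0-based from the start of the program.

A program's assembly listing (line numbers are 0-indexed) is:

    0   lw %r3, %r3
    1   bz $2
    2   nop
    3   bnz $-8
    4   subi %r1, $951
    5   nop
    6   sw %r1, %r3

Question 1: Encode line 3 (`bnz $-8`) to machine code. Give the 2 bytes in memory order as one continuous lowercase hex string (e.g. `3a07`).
7ff8

3. bnz fields op=0x7:4|imm=-8:12 → word 7ff8h → 7f f8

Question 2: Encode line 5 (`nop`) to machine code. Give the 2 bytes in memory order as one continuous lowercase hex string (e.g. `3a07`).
c000

L5: nop op=0xc:4|pad=0:12 ⇒ 0xc000 ⇒ big c0 00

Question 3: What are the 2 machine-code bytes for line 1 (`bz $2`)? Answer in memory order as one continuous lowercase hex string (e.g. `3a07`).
line 1 (bz): pack op=0x8:4|imm=2:12 = 0x8002; big→ 80 02

8002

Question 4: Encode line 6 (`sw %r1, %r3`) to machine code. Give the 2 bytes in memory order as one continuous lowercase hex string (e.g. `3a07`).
a700

L6: sw op=0xa:4|rd=1:2|rs=3:2|pad=0:8 ⇒ 0xa700 ⇒ big a7 00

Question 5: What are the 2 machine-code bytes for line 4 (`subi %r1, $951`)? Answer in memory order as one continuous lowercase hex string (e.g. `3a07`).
line 4 (subi): pack op=0x1:4|rd=1:2|imm=951:10 = 0x17b7; big→ 17 b7

17b7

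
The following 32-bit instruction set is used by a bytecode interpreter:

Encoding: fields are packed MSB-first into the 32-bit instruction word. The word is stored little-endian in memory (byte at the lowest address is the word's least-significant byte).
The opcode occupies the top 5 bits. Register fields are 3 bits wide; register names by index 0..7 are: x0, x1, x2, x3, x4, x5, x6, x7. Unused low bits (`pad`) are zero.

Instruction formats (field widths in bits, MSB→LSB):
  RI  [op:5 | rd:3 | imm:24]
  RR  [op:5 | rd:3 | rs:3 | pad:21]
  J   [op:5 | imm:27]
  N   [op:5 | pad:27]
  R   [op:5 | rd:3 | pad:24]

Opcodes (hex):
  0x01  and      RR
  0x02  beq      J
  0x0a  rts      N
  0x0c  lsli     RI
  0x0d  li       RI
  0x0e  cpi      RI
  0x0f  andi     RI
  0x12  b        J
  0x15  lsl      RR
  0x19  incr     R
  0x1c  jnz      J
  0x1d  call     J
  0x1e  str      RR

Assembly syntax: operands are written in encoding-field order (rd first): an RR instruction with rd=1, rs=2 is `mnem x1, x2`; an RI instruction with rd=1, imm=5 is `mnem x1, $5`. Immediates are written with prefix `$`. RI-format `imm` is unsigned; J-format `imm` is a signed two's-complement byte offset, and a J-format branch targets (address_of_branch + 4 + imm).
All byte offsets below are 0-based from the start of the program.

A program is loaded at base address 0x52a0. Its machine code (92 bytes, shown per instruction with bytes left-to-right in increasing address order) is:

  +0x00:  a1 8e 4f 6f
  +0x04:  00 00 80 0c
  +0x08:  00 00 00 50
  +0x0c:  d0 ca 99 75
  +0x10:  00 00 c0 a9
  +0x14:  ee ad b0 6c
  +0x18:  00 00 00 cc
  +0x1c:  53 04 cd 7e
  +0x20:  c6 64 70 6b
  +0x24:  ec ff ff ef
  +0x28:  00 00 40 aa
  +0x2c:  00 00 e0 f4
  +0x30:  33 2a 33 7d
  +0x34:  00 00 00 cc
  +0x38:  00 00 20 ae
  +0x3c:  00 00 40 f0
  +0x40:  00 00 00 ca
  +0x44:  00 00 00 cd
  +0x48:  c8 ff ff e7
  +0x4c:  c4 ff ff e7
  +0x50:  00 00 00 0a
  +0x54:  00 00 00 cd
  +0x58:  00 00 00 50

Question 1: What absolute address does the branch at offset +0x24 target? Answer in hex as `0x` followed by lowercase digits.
0x52b4

+0x24: ec ff ff ef ⇒ word 0xefffffec (little)
  op=0xefffffec>>27=0x1d ⇒ call (J)
  [26:0] imm=134217708 (s27→-20) = $-20
  target = base 0x52a0 + off 0x24 + 4 + imm -20 = 0x52b4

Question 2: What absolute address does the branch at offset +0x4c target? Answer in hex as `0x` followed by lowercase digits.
0x52b4

+0x4c: c4 ff ff e7 ⇒ word 0xe7ffffc4 (little)
  op=0xe7ffffc4>>27=0x1c ⇒ jnz (J)
  imm: (w>>0)&0x7ffffff=0x7ffffc4 (s27→-60) → $-60
  target = base 0x52a0 + off 0x4c + 4 + imm -60 = 0x52b4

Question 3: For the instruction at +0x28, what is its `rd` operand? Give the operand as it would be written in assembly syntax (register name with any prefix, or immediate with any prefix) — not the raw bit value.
x2

[28] 00 00 40 aa → 0xaa400000
  top 5b → 0x15 → lsl [RR]
  rd@[26:24]=0x2 ⇒ x2
  rs@[23:21]=0x2 ⇒ x2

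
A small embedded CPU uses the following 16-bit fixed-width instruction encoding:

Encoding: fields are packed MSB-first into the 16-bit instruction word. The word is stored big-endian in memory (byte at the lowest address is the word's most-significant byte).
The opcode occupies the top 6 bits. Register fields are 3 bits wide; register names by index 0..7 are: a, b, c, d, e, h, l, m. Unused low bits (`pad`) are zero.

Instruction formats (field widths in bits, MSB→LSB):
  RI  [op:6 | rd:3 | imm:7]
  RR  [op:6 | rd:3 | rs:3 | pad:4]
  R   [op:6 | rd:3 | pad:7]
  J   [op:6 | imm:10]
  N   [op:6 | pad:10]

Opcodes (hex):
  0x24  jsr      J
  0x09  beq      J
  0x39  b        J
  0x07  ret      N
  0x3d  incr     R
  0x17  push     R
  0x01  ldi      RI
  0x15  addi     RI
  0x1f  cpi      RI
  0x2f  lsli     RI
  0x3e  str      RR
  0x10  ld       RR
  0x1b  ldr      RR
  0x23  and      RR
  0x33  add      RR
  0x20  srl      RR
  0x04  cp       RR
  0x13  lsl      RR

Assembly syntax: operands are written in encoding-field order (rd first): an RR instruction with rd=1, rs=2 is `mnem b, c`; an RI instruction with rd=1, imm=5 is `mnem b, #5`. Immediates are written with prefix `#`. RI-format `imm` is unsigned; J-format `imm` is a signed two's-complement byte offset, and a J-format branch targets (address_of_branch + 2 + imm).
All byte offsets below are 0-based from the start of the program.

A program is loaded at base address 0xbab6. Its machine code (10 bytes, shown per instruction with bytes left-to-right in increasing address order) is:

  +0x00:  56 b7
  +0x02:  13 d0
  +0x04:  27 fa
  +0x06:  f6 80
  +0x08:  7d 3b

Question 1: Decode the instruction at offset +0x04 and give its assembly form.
+0x04: 27 fa ⇒ word 0x27fa (big)
  top 6b → 0x9 → beq [J]
  imm: (w>>0)&0x3ff=0x3fa (s10→-6) → #-6

beq #-6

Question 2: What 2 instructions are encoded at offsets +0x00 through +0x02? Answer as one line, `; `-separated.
addi h, #55; cp m, h

off 0x00: read 56 b7 as big → 0x56b7
  top 6b → 0x15 → addi [RI]
  rd: (w>>7)&0x7=0x5 → h
  imm: (w>>0)&0x7f=0x37 → #55
off 0x02: read 13 d0 as big → 0x13d0
  top 6b → 0x4 → cp [RR]
  rd: (w>>7)&0x7=0x7 → m
  rs: (w>>4)&0x7=0x5 → h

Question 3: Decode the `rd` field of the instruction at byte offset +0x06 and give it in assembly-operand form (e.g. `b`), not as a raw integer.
h

+0x06: f6 80 ⇒ word 0xf680 (big)
  top 6b → 0x3d → incr [R]
  rd: (w>>7)&0x7=0x5 → h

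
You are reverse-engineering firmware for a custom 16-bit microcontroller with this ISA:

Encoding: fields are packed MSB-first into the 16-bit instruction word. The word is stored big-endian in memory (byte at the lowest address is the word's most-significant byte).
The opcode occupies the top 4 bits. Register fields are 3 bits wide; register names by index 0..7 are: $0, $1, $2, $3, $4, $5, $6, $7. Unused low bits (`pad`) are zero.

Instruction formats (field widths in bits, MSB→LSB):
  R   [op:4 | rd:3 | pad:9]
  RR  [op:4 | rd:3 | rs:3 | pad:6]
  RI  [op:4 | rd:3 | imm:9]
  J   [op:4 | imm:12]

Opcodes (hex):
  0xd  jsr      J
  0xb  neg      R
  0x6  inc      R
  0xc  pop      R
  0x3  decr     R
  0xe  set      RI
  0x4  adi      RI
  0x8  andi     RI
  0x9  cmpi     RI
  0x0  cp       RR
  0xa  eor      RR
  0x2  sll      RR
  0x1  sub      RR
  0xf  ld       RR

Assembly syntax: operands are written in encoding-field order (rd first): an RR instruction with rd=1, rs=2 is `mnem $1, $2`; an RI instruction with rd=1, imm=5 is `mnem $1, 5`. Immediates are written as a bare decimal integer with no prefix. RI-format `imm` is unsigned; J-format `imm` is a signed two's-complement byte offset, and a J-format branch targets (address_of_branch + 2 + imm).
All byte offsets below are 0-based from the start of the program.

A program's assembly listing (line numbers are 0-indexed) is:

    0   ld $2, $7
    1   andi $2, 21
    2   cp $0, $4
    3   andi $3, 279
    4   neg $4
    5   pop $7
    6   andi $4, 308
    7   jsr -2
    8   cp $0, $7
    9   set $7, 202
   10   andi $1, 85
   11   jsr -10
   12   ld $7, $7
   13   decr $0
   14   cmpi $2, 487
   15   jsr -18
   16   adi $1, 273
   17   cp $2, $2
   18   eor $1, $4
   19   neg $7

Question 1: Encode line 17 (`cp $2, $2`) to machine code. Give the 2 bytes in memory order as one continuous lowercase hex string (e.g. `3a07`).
0480

line 17 (cp): pack op=0x0:4|rd=2:3|rs=2:3|pad=0:6 = 0x0480; big→ 04 80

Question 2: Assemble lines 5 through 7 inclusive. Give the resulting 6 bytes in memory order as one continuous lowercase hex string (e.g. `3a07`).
5. pop fields op=0xc:4|rd=7:3|pad=0:9 → word ce00h → ce 00
6. andi fields op=0x8:4|rd=4:3|imm=308:9 → word 8934h → 89 34
7. jsr fields op=0xd:4|imm=-2:12 → word dffeh → df fe

ce008934dffe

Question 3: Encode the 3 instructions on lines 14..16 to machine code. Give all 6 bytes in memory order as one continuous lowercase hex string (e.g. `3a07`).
14. cmpi fields op=0x9:4|rd=2:3|imm=487:9 → word 95e7h → 95 e7
15. jsr fields op=0xd:4|imm=-18:12 → word dfeeh → df ee
16. adi fields op=0x4:4|rd=1:3|imm=273:9 → word 4311h → 43 11

95e7dfee4311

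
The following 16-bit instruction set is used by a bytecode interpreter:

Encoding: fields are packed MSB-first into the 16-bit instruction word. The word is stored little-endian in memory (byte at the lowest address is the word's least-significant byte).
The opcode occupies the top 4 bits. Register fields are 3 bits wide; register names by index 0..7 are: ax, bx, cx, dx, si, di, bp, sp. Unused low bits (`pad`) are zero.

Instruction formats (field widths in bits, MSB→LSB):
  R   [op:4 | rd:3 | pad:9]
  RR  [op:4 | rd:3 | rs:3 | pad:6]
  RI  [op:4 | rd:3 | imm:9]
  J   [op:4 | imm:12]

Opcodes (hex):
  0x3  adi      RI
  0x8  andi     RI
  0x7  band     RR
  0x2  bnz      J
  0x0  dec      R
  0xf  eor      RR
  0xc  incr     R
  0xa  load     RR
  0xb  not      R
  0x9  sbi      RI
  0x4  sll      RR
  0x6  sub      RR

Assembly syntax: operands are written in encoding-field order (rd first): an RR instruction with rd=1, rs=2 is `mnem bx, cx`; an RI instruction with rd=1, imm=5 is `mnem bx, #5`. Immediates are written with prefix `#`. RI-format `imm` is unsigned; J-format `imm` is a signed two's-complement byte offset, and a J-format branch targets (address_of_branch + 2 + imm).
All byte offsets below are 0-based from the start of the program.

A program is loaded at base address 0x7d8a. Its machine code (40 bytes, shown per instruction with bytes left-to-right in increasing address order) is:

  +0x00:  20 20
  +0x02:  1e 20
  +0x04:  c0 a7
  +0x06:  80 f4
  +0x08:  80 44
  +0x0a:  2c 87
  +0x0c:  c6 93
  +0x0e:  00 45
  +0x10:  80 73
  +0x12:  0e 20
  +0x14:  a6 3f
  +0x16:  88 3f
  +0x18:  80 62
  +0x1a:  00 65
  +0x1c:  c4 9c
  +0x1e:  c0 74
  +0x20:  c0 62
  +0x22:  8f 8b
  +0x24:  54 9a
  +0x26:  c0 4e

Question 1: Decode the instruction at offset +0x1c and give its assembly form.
sbi bp, #196

[1c] c4 9c → 0x9cc4
  opcode bits[15:12]=0x9: sbi/RI
  rd: (w>>9)&0x7=0x6 → bp
  imm: (w>>0)&0x1ff=0xc4 → #196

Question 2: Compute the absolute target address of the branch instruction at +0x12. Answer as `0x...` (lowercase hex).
@+12  little-endian(0e 20) = 0x200e
  opcode bits[15:12]=0x2: bnz/J
  imm: (w>>0)&0xfff=0xe → #14
  target = base 0x7d8a + off 0x12 + 2 + imm 14 = 0x7dac

0x7dac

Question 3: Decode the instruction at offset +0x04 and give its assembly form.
[04] c0 a7 → 0xa7c0
  top 4b → 0xa → load [RR]
  [11:9] rd=3 = dx
  [8:6] rs=7 = sp

load dx, sp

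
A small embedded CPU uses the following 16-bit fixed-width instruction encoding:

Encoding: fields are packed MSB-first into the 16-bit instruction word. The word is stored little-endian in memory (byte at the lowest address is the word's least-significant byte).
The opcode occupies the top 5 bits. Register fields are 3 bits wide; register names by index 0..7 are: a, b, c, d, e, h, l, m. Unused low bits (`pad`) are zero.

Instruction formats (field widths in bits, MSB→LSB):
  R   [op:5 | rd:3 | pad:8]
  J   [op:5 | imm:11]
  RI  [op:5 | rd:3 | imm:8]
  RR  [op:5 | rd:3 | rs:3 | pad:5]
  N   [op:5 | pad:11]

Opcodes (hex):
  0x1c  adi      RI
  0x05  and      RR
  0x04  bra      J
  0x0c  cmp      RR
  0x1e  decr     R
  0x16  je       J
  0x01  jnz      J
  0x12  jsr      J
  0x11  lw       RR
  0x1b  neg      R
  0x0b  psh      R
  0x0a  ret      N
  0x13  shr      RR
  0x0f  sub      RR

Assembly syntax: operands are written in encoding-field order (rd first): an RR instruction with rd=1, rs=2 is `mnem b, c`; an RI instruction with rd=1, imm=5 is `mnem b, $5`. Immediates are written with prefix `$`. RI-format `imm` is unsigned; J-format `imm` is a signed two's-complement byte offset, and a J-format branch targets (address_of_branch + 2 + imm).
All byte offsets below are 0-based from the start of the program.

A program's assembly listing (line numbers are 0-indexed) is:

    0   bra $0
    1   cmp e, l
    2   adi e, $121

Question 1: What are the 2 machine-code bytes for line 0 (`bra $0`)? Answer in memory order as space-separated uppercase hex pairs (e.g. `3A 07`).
L0: bra op=0x4:5|imm=0:11 ⇒ 0x2000 ⇒ little 00 20

00 20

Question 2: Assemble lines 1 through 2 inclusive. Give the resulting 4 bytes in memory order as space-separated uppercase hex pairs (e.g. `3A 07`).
1. cmp fields op=0xc:5|rd=4:3|rs=6:3|pad=0:5 → word 64c0h → c0 64
2. adi fields op=0x1c:5|rd=4:3|imm=121:8 → word e479h → 79 e4

C0 64 79 E4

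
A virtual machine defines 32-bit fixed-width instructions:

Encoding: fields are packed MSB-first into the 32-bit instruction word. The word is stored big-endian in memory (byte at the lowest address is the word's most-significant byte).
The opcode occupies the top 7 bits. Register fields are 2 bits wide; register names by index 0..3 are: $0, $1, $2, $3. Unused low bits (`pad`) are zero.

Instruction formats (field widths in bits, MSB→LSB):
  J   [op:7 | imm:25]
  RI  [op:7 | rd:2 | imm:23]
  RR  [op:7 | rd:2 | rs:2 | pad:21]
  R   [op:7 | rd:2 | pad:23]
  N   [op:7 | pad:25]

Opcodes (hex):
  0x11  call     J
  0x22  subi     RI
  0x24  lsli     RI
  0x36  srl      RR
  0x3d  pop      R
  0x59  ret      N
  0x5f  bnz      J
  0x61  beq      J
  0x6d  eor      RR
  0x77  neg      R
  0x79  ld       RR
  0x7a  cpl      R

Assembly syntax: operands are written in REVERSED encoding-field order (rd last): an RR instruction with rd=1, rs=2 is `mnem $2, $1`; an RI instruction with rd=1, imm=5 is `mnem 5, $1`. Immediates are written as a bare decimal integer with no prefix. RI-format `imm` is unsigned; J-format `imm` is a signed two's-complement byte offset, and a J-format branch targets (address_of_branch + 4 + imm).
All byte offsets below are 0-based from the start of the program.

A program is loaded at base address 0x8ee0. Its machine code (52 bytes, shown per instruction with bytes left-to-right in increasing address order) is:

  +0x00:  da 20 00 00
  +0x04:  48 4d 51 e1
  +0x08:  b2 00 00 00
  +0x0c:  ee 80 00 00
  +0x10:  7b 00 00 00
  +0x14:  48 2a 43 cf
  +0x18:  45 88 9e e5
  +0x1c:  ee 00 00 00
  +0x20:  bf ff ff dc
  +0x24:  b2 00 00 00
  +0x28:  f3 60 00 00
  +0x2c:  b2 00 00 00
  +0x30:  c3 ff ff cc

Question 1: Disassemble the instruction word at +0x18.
subi 564965, $3

@+18  big-endian(45 88 9e e5) = 0x45889ee5
  op=0x45889ee5>>25=0x22 ⇒ subi (RI)
  rd: (w>>23)&0x3=0x3 → $3
  imm: (w>>0)&0x7fffff=0x89ee5 → 564965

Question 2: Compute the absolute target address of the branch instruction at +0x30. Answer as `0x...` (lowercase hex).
0x8ee0

+0x30: c3 ff ff cc ⇒ word 0xc3ffffcc (big)
  op=0xc3ffffcc>>25=0x61 ⇒ beq (J)
  [24:0] imm=33554380 (s25→-52) = -52
  target = base 0x8ee0 + off 0x30 + 4 + imm -52 = 0x8ee0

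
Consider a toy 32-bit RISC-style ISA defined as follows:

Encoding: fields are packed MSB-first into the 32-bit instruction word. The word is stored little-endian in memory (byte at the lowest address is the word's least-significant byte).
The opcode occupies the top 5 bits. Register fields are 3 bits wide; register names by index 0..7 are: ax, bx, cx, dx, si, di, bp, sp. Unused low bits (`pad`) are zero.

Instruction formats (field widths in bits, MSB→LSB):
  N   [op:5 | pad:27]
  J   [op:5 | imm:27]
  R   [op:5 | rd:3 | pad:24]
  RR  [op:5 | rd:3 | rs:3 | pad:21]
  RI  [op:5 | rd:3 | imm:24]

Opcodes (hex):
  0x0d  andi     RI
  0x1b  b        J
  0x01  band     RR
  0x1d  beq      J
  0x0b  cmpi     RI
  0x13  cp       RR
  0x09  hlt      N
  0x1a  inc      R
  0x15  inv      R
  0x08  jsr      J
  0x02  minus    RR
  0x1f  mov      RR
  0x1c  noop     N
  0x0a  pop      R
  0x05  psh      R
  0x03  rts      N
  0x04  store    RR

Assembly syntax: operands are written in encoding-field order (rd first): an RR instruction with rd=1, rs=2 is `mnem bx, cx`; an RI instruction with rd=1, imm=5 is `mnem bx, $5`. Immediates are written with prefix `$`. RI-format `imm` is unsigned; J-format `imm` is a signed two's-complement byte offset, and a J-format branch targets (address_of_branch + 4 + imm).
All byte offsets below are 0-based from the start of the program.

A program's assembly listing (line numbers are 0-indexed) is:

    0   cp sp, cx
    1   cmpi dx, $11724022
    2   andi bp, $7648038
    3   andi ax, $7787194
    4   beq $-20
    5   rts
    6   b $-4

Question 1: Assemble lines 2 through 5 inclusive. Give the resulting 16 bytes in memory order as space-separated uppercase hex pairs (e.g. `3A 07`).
L2: andi op=0xd:5|rd=6:3|imm=7648038:24 ⇒ 0x6e74b326 ⇒ little 26 b3 74 6e
L3: andi op=0xd:5|rd=0:3|imm=7787194:24 ⇒ 0x6876d2ba ⇒ little ba d2 76 68
L4: beq op=0x1d:5|imm=-20:27 ⇒ 0xefffffec ⇒ little ec ff ff ef
L5: rts op=0x3:5|pad=0:27 ⇒ 0x18000000 ⇒ little 00 00 00 18

26 B3 74 6E BA D2 76 68 EC FF FF EF 00 00 00 18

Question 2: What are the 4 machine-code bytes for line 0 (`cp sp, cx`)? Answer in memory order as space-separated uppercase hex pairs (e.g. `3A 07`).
line 0 (cp): pack op=0x13:5|rd=7:3|rs=2:3|pad=0:21 = 0x9f400000; little→ 00 00 40 9f

00 00 40 9F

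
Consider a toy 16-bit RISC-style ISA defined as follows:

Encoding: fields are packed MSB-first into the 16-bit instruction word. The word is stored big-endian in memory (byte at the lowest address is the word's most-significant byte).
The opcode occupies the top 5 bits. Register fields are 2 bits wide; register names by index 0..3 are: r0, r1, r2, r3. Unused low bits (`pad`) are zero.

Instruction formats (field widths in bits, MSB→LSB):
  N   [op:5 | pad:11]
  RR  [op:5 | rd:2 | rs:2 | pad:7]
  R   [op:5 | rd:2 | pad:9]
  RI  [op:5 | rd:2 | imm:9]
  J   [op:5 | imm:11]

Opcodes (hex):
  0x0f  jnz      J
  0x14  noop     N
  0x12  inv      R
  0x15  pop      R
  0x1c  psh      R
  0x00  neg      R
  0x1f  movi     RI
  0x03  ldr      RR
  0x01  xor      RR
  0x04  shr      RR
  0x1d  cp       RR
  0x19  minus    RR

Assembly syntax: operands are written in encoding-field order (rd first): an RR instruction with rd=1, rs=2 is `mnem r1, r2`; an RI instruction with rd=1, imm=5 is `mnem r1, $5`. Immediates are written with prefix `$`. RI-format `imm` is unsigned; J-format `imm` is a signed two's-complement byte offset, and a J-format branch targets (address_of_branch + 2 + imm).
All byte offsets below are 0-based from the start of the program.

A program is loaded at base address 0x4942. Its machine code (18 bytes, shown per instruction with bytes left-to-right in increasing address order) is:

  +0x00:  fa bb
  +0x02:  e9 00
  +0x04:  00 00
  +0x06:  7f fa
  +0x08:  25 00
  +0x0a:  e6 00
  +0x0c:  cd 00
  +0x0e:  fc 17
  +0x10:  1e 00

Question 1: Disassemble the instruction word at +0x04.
neg r0

[04] 00 00 → 0x0000
  top 5b → 0x0 → neg [R]
  [10:9] rd=0 = r0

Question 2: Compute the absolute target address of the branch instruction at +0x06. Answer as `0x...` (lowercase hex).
0x4944

[06] 7f fa → 0x7ffa
  op=0x7ffa>>11=0xf ⇒ jnz (J)
  imm: (w>>0)&0x7ff=0x7fa (s11→-6) → $-6
  target = base 0x4942 + off 0x06 + 2 + imm -6 = 0x4944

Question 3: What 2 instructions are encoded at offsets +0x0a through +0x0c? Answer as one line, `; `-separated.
+0x0a: e6 00 ⇒ word 0xe600 (big)
  op=0xe600>>11=0x1c ⇒ psh (R)
  rd@[10:9]=0x3 ⇒ r3
+0x0c: cd 00 ⇒ word 0xcd00 (big)
  op=0xcd00>>11=0x19 ⇒ minus (RR)
  rd@[10:9]=0x2 ⇒ r2
  rs@[8:7]=0x2 ⇒ r2

psh r3; minus r2, r2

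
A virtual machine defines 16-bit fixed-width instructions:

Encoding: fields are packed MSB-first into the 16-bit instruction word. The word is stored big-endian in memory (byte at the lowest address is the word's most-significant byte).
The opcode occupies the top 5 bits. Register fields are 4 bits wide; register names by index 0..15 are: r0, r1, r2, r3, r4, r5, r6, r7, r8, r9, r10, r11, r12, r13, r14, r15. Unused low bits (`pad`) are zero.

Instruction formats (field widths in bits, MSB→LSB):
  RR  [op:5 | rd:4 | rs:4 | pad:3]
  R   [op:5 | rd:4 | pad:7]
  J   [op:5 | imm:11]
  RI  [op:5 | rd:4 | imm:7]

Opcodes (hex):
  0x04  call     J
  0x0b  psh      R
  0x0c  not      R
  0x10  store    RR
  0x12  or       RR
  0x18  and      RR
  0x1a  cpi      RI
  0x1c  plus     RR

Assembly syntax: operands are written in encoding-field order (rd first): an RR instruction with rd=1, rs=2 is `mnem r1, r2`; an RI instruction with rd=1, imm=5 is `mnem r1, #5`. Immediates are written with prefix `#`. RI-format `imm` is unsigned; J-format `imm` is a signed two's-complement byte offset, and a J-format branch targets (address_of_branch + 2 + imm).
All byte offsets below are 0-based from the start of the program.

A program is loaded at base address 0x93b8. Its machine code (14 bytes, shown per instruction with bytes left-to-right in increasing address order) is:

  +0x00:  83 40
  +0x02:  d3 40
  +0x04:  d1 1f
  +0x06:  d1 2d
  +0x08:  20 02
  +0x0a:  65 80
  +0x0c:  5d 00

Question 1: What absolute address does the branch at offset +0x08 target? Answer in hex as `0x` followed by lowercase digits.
0x93c4

@+08  big-endian(20 02) = 0x2002
  opcode bits[15:11]=0x4: call/J
  [10:0] imm=2 = #2
  target = base 0x93b8 + off 0x08 + 2 + imm 2 = 0x93c4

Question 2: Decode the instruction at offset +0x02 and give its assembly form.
[02] d3 40 → 0xd340
  opcode bits[15:11]=0x1a: cpi/RI
  [10:7] rd=6 = r6
  [6:0] imm=64 = #64

cpi r6, #64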